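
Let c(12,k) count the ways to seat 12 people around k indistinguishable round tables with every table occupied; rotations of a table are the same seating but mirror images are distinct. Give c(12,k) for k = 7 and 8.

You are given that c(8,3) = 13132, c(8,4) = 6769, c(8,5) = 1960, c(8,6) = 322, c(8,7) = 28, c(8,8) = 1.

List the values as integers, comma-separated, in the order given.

i=9: T(9,4)=13132+8·6769=67284 | T(9,5)=6769+8·1960=22449 | T(9,6)=1960+8·322=4536 | T(9,7)=322+8·28=546 | T(9,8)=28+8·1=36
i=10: T(10,5)=67284+9·22449=269325 | T(10,6)=22449+9·4536=63273 | T(10,7)=4536+9·546=9450 | T(10,8)=546+9·36=870
i=11: T(11,6)=269325+10·63273=902055 | T(11,7)=63273+10·9450=157773 | T(11,8)=9450+10·870=18150
i=12: T(12,7)=902055+11·157773=2637558 | T(12,8)=157773+11·18150=357423
Read c(12,7) = 2637558, c(12,8) = 357423.

2637558, 357423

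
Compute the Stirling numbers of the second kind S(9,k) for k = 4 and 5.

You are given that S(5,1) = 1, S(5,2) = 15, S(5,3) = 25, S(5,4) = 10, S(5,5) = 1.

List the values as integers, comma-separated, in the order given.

r6: T_6,1=1×1+0=1; T_6,2=2×15+1=31; T_6,3=3×25+15=90; T_6,4=4×10+25=65; T_6,5=5×1+10=15
r7: T_7,2=2×31+1=63; T_7,3=3×90+31=301; T_7,4=4×65+90=350; T_7,5=5×15+65=140
r8: T_8,3=3×301+63=966; T_8,4=4×350+301=1701; T_8,5=5×140+350=1050
r9: T_9,4=4×1701+966=7770; T_9,5=5×1050+1701=6951
Read S(9,4) = 7770, S(9,5) = 6951.

7770, 6951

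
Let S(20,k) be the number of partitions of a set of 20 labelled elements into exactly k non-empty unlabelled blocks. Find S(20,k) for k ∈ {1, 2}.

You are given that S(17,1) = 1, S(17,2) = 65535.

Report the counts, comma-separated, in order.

i=18: T(18,1)=0+1·1=1 | T(18,2)=1+2·65535=131071
i=19: T(19,1)=0+1·1=1 | T(19,2)=1+2·131071=262143
i=20: T(20,1)=0+1·1=1 | T(20,2)=1+2·262143=524287
Read S(20,1) = 1, S(20,2) = 524287.

1, 524287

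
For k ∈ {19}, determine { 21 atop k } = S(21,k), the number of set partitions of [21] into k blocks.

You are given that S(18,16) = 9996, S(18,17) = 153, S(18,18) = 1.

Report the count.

i=19: T(19,17)=9996+17·153=12597 | T(19,18)=153+18·1=171 | T(19,19)=1+19·0=1
i=20: T(20,18)=12597+18·171=15675 | T(20,19)=171+19·1=190
i=21: T(21,19)=15675+19·190=19285
Read S(21,19) = 19285.

19285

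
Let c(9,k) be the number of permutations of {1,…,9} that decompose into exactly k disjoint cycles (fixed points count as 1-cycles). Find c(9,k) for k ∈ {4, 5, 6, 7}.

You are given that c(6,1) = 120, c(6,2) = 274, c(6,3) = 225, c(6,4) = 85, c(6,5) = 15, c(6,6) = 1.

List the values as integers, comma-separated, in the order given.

[7] T[7,2]:6*274+120=1764 · T[7,3]:6*225+274=1624 · T[7,4]:6*85+225=735 · T[7,5]:6*15+85=175 · T[7,6]:6*1+15=21 · T[7,7]:6*0+1=1
[8] T[8,3]:7*1624+1764=13132 · T[8,4]:7*735+1624=6769 · T[8,5]:7*175+735=1960 · T[8,6]:7*21+175=322 · T[8,7]:7*1+21=28
[9] T[9,4]:8*6769+13132=67284 · T[9,5]:8*1960+6769=22449 · T[9,6]:8*322+1960=4536 · T[9,7]:8*28+322=546
Read c(9,4) = 67284, c(9,5) = 22449, c(9,6) = 4536, c(9,7) = 546.

67284, 22449, 4536, 546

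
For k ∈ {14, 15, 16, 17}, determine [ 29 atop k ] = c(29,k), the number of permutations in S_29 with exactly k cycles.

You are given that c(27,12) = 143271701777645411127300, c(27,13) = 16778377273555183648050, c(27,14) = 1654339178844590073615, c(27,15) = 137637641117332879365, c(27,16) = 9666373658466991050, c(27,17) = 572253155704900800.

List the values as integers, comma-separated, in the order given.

i=28: T(28,13)=143271701777645411127300+27·16778377273555183648050=596287888163635369624650 | T(28,14)=16778377273555183648050+27·1654339178844590073615=61445535102359115635655 | T(28,15)=1654339178844590073615+27·137637641117332879365=5370555489012577816470 | T(28,16)=137637641117332879365+27·9666373658466991050=398629729895941637715 | T(28,17)=9666373658466991050+27·572253155704900800=25117208862499312650
i=29: T(29,14)=596287888163635369624650+28·61445535102359115635655=2316762871029690607422990 | T(29,15)=61445535102359115635655+28·5370555489012577816470=211821088794711294496815 | T(29,16)=5370555489012577816470+28·398629729895941637715=16532187926098943672490 | T(29,17)=398629729895941637715+28·25117208862499312650=1101911578045922391915
Read c(29,14) = 2316762871029690607422990, c(29,15) = 211821088794711294496815, c(29,16) = 16532187926098943672490, c(29,17) = 1101911578045922391915.

2316762871029690607422990, 211821088794711294496815, 16532187926098943672490, 1101911578045922391915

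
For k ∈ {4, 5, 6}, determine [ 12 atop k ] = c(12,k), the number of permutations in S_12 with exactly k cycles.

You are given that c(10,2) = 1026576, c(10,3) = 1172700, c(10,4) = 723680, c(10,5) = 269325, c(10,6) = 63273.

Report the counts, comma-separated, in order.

105258076, 45995730, 13339535

@11  (11,3):1172700·10+1026576→12753576, (11,4):723680·10+1172700→8409500, (11,5):269325·10+723680→3416930, (11,6):63273·10+269325→902055
@12  (12,4):8409500·11+12753576→105258076, (12,5):3416930·11+8409500→45995730, (12,6):902055·11+3416930→13339535
Read c(12,4) = 105258076, c(12,5) = 45995730, c(12,6) = 13339535.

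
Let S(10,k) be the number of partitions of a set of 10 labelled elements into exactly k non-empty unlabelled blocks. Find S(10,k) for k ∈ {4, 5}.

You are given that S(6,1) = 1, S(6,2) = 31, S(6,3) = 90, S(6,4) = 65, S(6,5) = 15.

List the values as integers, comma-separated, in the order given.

34105, 42525

row 7: T[7][1]=1·1+0=1  T[7][2]=2·31+1=63  T[7][3]=3·90+31=301  T[7][4]=4·65+90=350  T[7][5]=5·15+65=140
row 8: T[8][2]=2·63+1=127  T[8][3]=3·301+63=966  T[8][4]=4·350+301=1701  T[8][5]=5·140+350=1050
row 9: T[9][3]=3·966+127=3025  T[9][4]=4·1701+966=7770  T[9][5]=5·1050+1701=6951
row 10: T[10][4]=4·7770+3025=34105  T[10][5]=5·6951+7770=42525
Read S(10,4) = 34105, S(10,5) = 42525.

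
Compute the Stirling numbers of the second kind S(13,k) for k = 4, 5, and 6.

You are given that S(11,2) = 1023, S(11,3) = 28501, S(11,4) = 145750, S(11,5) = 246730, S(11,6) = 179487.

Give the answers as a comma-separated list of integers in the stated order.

[12] T[12,3]:3*28501+1023=86526 · T[12,4]:4*145750+28501=611501 · T[12,5]:5*246730+145750=1379400 · T[12,6]:6*179487+246730=1323652
[13] T[13,4]:4*611501+86526=2532530 · T[13,5]:5*1379400+611501=7508501 · T[13,6]:6*1323652+1379400=9321312
Read S(13,4) = 2532530, S(13,5) = 7508501, S(13,6) = 9321312.

2532530, 7508501, 9321312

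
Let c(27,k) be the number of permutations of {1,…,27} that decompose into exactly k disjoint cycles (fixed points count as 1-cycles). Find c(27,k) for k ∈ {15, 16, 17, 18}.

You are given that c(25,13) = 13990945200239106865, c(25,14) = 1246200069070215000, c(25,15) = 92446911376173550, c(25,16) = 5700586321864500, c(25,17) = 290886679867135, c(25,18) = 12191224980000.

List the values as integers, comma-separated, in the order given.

137637641117332879365, 9666373658466991050, 572253155704900800, 28460103232088385

i=26: T(26,14)=13990945200239106865+25·1246200069070215000=45145946926994481865 | T(26,15)=1246200069070215000+25·92446911376173550=3557372853474553750 | T(26,16)=92446911376173550+25·5700586321864500=234961569422786050 | T(26,17)=5700586321864500+25·290886679867135=12972753318542875 | T(26,18)=290886679867135+25·12191224980000=595667304367135
i=27: T(27,15)=45145946926994481865+26·3557372853474553750=137637641117332879365 | T(27,16)=3557372853474553750+26·234961569422786050=9666373658466991050 | T(27,17)=234961569422786050+26·12972753318542875=572253155704900800 | T(27,18)=12972753318542875+26·595667304367135=28460103232088385
Read c(27,15) = 137637641117332879365, c(27,16) = 9666373658466991050, c(27,17) = 572253155704900800, c(27,18) = 28460103232088385.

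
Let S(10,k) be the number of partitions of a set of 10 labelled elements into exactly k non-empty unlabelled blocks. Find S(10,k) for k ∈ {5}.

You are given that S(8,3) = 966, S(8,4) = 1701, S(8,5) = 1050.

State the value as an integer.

@9  (9,4):1701·4+966→7770, (9,5):1050·5+1701→6951
@10  (10,5):6951·5+7770→42525
Read S(10,5) = 42525.

42525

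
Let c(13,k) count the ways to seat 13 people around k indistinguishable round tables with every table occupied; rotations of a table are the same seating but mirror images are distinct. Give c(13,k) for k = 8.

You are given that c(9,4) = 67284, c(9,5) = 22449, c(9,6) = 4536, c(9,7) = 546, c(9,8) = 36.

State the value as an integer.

6926634

[10] T[10,5]:9*22449+67284=269325 · T[10,6]:9*4536+22449=63273 · T[10,7]:9*546+4536=9450 · T[10,8]:9*36+546=870
[11] T[11,6]:10*63273+269325=902055 · T[11,7]:10*9450+63273=157773 · T[11,8]:10*870+9450=18150
[12] T[12,7]:11*157773+902055=2637558 · T[12,8]:11*18150+157773=357423
[13] T[13,8]:12*357423+2637558=6926634
Read c(13,8) = 6926634.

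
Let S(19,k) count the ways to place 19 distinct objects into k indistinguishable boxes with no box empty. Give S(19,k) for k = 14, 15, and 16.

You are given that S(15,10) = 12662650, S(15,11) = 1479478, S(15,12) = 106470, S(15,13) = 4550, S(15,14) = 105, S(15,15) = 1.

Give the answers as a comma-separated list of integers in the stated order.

243577530, 13916778, 527136

[16] T[16,11]:11*1479478+12662650=28936908 · T[16,12]:12*106470+1479478=2757118 · T[16,13]:13*4550+106470=165620 · T[16,14]:14*105+4550=6020 · T[16,15]:15*1+105=120 · T[16,16]:16*0+1=1
[17] T[17,12]:12*2757118+28936908=62022324 · T[17,13]:13*165620+2757118=4910178 · T[17,14]:14*6020+165620=249900 · T[17,15]:15*120+6020=7820 · T[17,16]:16*1+120=136
[18] T[18,13]:13*4910178+62022324=125854638 · T[18,14]:14*249900+4910178=8408778 · T[18,15]:15*7820+249900=367200 · T[18,16]:16*136+7820=9996
[19] T[19,14]:14*8408778+125854638=243577530 · T[19,15]:15*367200+8408778=13916778 · T[19,16]:16*9996+367200=527136
Read S(19,14) = 243577530, S(19,15) = 13916778, S(19,16) = 527136.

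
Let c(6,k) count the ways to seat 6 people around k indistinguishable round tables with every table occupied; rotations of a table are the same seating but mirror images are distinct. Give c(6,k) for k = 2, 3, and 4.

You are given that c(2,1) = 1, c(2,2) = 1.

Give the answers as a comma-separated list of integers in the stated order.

274, 225, 85

i=3: T(3,1)=0+2·1=2 | T(3,2)=1+2·1=3 | T(3,3)=1+2·0=1
i=4: T(4,1)=0+3·2=6 | T(4,2)=2+3·3=11 | T(4,3)=3+3·1=6 | T(4,4)=1+3·0=1
i=5: T(5,1)=0+4·6=24 | T(5,2)=6+4·11=50 | T(5,3)=11+4·6=35 | T(5,4)=6+4·1=10
i=6: T(6,2)=24+5·50=274 | T(6,3)=50+5·35=225 | T(6,4)=35+5·10=85
Read c(6,2) = 274, c(6,3) = 225, c(6,4) = 85.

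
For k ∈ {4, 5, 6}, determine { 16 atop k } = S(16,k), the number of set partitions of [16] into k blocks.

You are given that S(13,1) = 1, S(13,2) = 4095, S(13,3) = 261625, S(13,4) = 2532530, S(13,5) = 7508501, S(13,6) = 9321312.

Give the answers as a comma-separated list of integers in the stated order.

row 14: T[14][2]=2·4095+1=8191  T[14][3]=3·261625+4095=788970  T[14][4]=4·2532530+261625=10391745  T[14][5]=5·7508501+2532530=40075035  T[14][6]=6·9321312+7508501=63436373
row 15: T[15][3]=3·788970+8191=2375101  T[15][4]=4·10391745+788970=42355950  T[15][5]=5·40075035+10391745=210766920  T[15][6]=6·63436373+40075035=420693273
row 16: T[16][4]=4·42355950+2375101=171798901  T[16][5]=5·210766920+42355950=1096190550  T[16][6]=6·420693273+210766920=2734926558
Read S(16,4) = 171798901, S(16,5) = 1096190550, S(16,6) = 2734926558.

171798901, 1096190550, 2734926558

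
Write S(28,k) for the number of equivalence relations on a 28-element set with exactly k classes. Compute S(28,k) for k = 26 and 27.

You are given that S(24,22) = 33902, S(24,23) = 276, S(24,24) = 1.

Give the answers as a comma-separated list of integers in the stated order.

@25  (25,23):276·23+33902→40250, (25,24):1·24+276→300, (25,25):0·25+1→1
@26  (26,24):300·24+40250→47450, (26,25):1·25+300→325, (26,26):0·26+1→1
@27  (27,25):325·25+47450→55575, (27,26):1·26+325→351, (27,27):0·27+1→1
@28  (28,26):351·26+55575→64701, (28,27):1·27+351→378
Read S(28,26) = 64701, S(28,27) = 378.

64701, 378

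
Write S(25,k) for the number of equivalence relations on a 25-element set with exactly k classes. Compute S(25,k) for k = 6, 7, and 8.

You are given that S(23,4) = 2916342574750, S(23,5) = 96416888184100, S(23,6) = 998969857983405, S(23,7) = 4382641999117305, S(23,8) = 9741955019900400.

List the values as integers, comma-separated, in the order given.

r24: T_24,5=5×96416888184100+2916342574750=485000783495250; T_24,6=6×998969857983405+96416888184100=6090236036084530; T_24,7=7×4382641999117305+998969857983405=31677463851804540; T_24,8=8×9741955019900400+4382641999117305=82318282158320505
r25: T_25,6=6×6090236036084530+485000783495250=37026417000002430; T_25,7=7×31677463851804540+6090236036084530=227832482998716310; T_25,8=8×82318282158320505+31677463851804540=690223721118368580
Read S(25,6) = 37026417000002430, S(25,7) = 227832482998716310, S(25,8) = 690223721118368580.

37026417000002430, 227832482998716310, 690223721118368580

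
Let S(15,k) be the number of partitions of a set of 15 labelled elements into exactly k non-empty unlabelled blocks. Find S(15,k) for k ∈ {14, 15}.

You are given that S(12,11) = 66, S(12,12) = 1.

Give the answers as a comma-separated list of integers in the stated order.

r13: T_13,12=12×1+66=78; T_13,13=13×0+1=1
r14: T_14,13=13×1+78=91; T_14,14=14×0+1=1
r15: T_15,14=14×1+91=105; T_15,15=15×0+1=1
Read S(15,14) = 105, S(15,15) = 1.

105, 1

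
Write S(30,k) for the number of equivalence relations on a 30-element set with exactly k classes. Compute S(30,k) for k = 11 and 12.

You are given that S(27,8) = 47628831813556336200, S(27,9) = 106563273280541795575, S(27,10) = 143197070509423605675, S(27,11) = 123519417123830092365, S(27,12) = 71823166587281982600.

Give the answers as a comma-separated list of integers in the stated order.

r28: T_28,9=9×106563273280541795575+47628831813556336200=1006698291338432496375; T_28,10=10×143197070509423605675+106563273280541795575=1538533978374777852325; T_28,11=11×123519417123830092365+143197070509423605675=1501910658871554621690; T_28,12=12×71823166587281982600+123519417123830092365=985397416171213883565
r29: T_29,10=10×1538533978374777852325+1006698291338432496375=16392038075086211019625; T_29,11=11×1501910658871554621690+1538533978374777852325=18059551225961878690915; T_29,12=12×985397416171213883565+1501910658871554621690=13326679652926121224470
r30: T_30,11=11×18059551225961878690915+16392038075086211019625=215047101560666876619690; T_30,12=12×13326679652926121224470+18059551225961878690915=177979707061075333384555
Read S(30,11) = 215047101560666876619690, S(30,12) = 177979707061075333384555.

215047101560666876619690, 177979707061075333384555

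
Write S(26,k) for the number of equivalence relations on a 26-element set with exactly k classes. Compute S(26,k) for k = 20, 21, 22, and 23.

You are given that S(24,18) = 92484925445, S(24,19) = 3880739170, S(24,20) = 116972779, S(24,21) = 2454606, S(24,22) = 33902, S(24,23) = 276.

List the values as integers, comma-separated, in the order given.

i=25: T(25,19)=92484925445+19·3880739170=166218969675 | T(25,20)=3880739170+20·116972779=6220194750 | T(25,21)=116972779+21·2454606=168519505 | T(25,22)=2454606+22·33902=3200450 | T(25,23)=33902+23·276=40250
i=26: T(26,20)=166218969675+20·6220194750=290622864675 | T(26,21)=6220194750+21·168519505=9759104355 | T(26,22)=168519505+22·3200450=238929405 | T(26,23)=3200450+23·40250=4126200
Read S(26,20) = 290622864675, S(26,21) = 9759104355, S(26,22) = 238929405, S(26,23) = 4126200.

290622864675, 9759104355, 238929405, 4126200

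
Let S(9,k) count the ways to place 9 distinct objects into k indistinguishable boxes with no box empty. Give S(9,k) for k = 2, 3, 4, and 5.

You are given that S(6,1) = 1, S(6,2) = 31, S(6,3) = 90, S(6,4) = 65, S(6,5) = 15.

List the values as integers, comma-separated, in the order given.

i=7: T(7,1)=0+1·1=1 | T(7,2)=1+2·31=63 | T(7,3)=31+3·90=301 | T(7,4)=90+4·65=350 | T(7,5)=65+5·15=140
i=8: T(8,1)=0+1·1=1 | T(8,2)=1+2·63=127 | T(8,3)=63+3·301=966 | T(8,4)=301+4·350=1701 | T(8,5)=350+5·140=1050
i=9: T(9,2)=1+2·127=255 | T(9,3)=127+3·966=3025 | T(9,4)=966+4·1701=7770 | T(9,5)=1701+5·1050=6951
Read S(9,2) = 255, S(9,3) = 3025, S(9,4) = 7770, S(9,5) = 6951.

255, 3025, 7770, 6951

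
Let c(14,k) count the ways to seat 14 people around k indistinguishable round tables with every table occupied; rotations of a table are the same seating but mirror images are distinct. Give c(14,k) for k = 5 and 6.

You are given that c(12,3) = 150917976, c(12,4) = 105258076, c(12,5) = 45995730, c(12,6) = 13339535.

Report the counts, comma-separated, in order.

row 13: T[13][4]=12·105258076+150917976=1414014888  T[13][5]=12·45995730+105258076=657206836  T[13][6]=12·13339535+45995730=206070150
row 14: T[14][5]=13·657206836+1414014888=9957703756  T[14][6]=13·206070150+657206836=3336118786
Read c(14,5) = 9957703756, c(14,6) = 3336118786.

9957703756, 3336118786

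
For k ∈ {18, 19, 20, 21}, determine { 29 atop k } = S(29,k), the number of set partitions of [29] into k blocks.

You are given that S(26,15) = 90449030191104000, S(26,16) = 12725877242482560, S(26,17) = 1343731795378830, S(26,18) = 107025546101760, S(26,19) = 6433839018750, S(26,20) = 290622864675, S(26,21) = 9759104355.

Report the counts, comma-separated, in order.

2598531274376323650, 239332331869053150, 17110181160972900, 949910385013590

@27  (27,16):12725877242482560·16+90449030191104000→294063066070824960, (27,17):1343731795378830·17+12725877242482560→35569317763922670, (27,18):107025546101760·18+1343731795378830→3270191625210510, (27,19):6433839018750·19+107025546101760→229268487458010, (27,20):290622864675·20+6433839018750→12246296312250, (27,21):9759104355·21+290622864675→495564056130
@28  (28,17):35569317763922670·17+294063066070824960→898741468057510350, (28,18):3270191625210510·18+35569317763922670→94432767017711850, (28,19):229268487458010·19+3270191625210510→7626292886912700, (28,20):12246296312250·20+229268487458010→474194413703010, (28,21):495564056130·21+12246296312250→22653141490980
@29  (29,18):94432767017711850·18+898741468057510350→2598531274376323650, (29,19):7626292886912700·19+94432767017711850→239332331869053150, (29,20):474194413703010·20+7626292886912700→17110181160972900, (29,21):22653141490980·21+474194413703010→949910385013590
Read S(29,18) = 2598531274376323650, S(29,19) = 239332331869053150, S(29,20) = 17110181160972900, S(29,21) = 949910385013590.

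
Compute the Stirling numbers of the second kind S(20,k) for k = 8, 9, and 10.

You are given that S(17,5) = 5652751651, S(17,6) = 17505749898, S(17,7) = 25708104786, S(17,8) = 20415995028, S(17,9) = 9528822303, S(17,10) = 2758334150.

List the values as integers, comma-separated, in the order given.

row 18: T[18][6]=6·17505749898+5652751651=110687251039  T[18][7]=7·25708104786+17505749898=197462483400  T[18][8]=8·20415995028+25708104786=189036065010  T[18][9]=9·9528822303+20415995028=106175395755  T[18][10]=10·2758334150+9528822303=37112163803
row 19: T[19][7]=7·197462483400+110687251039=1492924634839  T[19][8]=8·189036065010+197462483400=1709751003480  T[19][9]=9·106175395755+189036065010=1144614626805  T[19][10]=10·37112163803+106175395755=477297033785
row 20: T[20][8]=8·1709751003480+1492924634839=15170932662679  T[20][9]=9·1144614626805+1709751003480=12011282644725  T[20][10]=10·477297033785+1144614626805=5917584964655
Read S(20,8) = 15170932662679, S(20,9) = 12011282644725, S(20,10) = 5917584964655.

15170932662679, 12011282644725, 5917584964655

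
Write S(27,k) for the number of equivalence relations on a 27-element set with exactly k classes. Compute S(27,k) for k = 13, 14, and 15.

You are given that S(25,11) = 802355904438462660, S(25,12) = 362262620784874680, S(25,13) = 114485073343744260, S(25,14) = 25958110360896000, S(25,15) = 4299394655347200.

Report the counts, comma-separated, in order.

r26: T_26,12=12×362262620784874680+802355904438462660=5149507353856958820; T_26,13=13×114485073343744260+362262620784874680=1850568574253550060; T_26,14=14×25958110360896000+114485073343744260=477898618396288260; T_26,15=15×4299394655347200+25958110360896000=90449030191104000
r27: T_27,13=13×1850568574253550060+5149507353856958820=29206898819153109600; T_27,14=14×477898618396288260+1850568574253550060=8541149231801585700; T_27,15=15×90449030191104000+477898618396288260=1834634071262848260
Read S(27,13) = 29206898819153109600, S(27,14) = 8541149231801585700, S(27,15) = 1834634071262848260.

29206898819153109600, 8541149231801585700, 1834634071262848260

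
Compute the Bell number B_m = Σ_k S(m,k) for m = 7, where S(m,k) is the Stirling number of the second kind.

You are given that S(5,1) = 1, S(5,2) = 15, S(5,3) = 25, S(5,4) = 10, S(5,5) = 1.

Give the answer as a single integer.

[6] T[6,1]:1*1+0=1 · T[6,2]:2*15+1=31 · T[6,3]:3*25+15=90 · T[6,4]:4*10+25=65 · T[6,5]:5*1+10=15 · T[6,6]:6*0+1=1
[7] T[7,1]:1*1+0=1 · T[7,2]:2*31+1=63 · T[7,3]:3*90+31=301 · T[7,4]:4*65+90=350 · T[7,5]:5*15+65=140 · T[7,6]:6*1+15=21 · T[7,7]:7*0+1=1
B_7 = ΣS(7,k) = 1+63+301+350+140+21+1 = 877

877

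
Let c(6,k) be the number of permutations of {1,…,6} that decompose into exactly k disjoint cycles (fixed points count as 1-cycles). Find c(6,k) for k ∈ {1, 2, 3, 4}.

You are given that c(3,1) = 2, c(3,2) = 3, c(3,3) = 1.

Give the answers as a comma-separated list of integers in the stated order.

120, 274, 225, 85

r4: T_4,1=3×2+0=6; T_4,2=3×3+2=11; T_4,3=3×1+3=6; T_4,4=3×0+1=1
r5: T_5,1=4×6+0=24; T_5,2=4×11+6=50; T_5,3=4×6+11=35; T_5,4=4×1+6=10
r6: T_6,1=5×24+0=120; T_6,2=5×50+24=274; T_6,3=5×35+50=225; T_6,4=5×10+35=85
Read c(6,1) = 120, c(6,2) = 274, c(6,3) = 225, c(6,4) = 85.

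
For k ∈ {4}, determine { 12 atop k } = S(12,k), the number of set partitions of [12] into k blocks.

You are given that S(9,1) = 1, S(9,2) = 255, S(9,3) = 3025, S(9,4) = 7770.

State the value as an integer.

[10] T[10,2]:2*255+1=511 · T[10,3]:3*3025+255=9330 · T[10,4]:4*7770+3025=34105
[11] T[11,3]:3*9330+511=28501 · T[11,4]:4*34105+9330=145750
[12] T[12,4]:4*145750+28501=611501
Read S(12,4) = 611501.

611501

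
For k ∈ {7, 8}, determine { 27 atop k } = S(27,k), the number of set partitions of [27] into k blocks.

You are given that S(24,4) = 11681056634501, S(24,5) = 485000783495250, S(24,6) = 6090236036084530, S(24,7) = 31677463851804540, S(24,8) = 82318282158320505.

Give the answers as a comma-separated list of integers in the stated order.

11647571772911241531, 47628831813556336200

r25: T_25,5=5×485000783495250+11681056634501=2436684974110751; T_25,6=6×6090236036084530+485000783495250=37026417000002430; T_25,7=7×31677463851804540+6090236036084530=227832482998716310; T_25,8=8×82318282158320505+31677463851804540=690223721118368580
r26: T_26,6=6×37026417000002430+2436684974110751=224595186974125331; T_26,7=7×227832482998716310+37026417000002430=1631853797991016600; T_26,8=8×690223721118368580+227832482998716310=5749622251945664950
r27: T_27,7=7×1631853797991016600+224595186974125331=11647571772911241531; T_27,8=8×5749622251945664950+1631853797991016600=47628831813556336200
Read S(27,7) = 11647571772911241531, S(27,8) = 47628831813556336200.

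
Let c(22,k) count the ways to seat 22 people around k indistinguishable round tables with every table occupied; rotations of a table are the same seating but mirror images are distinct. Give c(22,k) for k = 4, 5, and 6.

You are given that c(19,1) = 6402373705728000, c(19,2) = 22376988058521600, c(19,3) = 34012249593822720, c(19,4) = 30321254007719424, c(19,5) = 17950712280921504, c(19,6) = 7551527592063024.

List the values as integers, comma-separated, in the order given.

284093315901811468800, 181664979520697076096, 83637381699544802976

[20] T[20,2]:19*22376988058521600+6402373705728000=431565146817638400 · T[20,3]:19*34012249593822720+22376988058521600=668609730341153280 · T[20,4]:19*30321254007719424+34012249593822720=610116075740491776 · T[20,5]:19*17950712280921504+30321254007719424=371384787345228000 · T[20,6]:19*7551527592063024+17950712280921504=161429736530118960
[21] T[21,3]:20*668609730341153280+431565146817638400=13803759753640704000 · T[21,4]:20*610116075740491776+668609730341153280=12870931245150988800 · T[21,5]:20*371384787345228000+610116075740491776=8037811822645051776 · T[21,6]:20*161429736530118960+371384787345228000=3599979517947607200
[22] T[22,4]:21*12870931245150988800+13803759753640704000=284093315901811468800 · T[22,5]:21*8037811822645051776+12870931245150988800=181664979520697076096 · T[22,6]:21*3599979517947607200+8037811822645051776=83637381699544802976
Read c(22,4) = 284093315901811468800, c(22,5) = 181664979520697076096, c(22,6) = 83637381699544802976.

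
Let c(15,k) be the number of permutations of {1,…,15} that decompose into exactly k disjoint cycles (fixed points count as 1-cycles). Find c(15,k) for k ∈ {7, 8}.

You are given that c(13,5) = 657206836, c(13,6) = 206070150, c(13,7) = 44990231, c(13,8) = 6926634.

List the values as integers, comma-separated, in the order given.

14409322928, 2681453775

i=14: T(14,6)=657206836+13·206070150=3336118786 | T(14,7)=206070150+13·44990231=790943153 | T(14,8)=44990231+13·6926634=135036473
i=15: T(15,7)=3336118786+14·790943153=14409322928 | T(15,8)=790943153+14·135036473=2681453775
Read c(15,7) = 14409322928, c(15,8) = 2681453775.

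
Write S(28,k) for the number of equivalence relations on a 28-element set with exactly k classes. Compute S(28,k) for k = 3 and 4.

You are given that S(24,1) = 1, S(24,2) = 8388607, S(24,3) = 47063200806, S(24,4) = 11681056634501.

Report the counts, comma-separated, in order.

r25: T_25,1=1×1+0=1; T_25,2=2×8388607+1=16777215; T_25,3=3×47063200806+8388607=141197991025; T_25,4=4×11681056634501+47063200806=46771289738810
r26: T_26,1=1×1+0=1; T_26,2=2×16777215+1=33554431; T_26,3=3×141197991025+16777215=423610750290; T_26,4=4×46771289738810+141197991025=187226356946265
r27: T_27,2=2×33554431+1=67108863; T_27,3=3×423610750290+33554431=1270865805301; T_27,4=4×187226356946265+423610750290=749329038535350
r28: T_28,3=3×1270865805301+67108863=3812664524766; T_28,4=4×749329038535350+1270865805301=2998587019946701
Read S(28,3) = 3812664524766, S(28,4) = 2998587019946701.

3812664524766, 2998587019946701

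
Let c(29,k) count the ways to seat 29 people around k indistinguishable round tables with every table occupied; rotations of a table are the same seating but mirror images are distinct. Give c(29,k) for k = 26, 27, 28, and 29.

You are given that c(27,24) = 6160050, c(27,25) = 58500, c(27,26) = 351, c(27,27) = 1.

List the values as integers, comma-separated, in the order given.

i=28: T(28,25)=6160050+27·58500=7739550 | T(28,26)=58500+27·351=67977 | T(28,27)=351+27·1=378 | T(28,28)=1+27·0=1
i=29: T(29,26)=7739550+28·67977=9642906 | T(29,27)=67977+28·378=78561 | T(29,28)=378+28·1=406 | T(29,29)=1+28·0=1
Read c(29,26) = 9642906, c(29,27) = 78561, c(29,28) = 406, c(29,29) = 1.

9642906, 78561, 406, 1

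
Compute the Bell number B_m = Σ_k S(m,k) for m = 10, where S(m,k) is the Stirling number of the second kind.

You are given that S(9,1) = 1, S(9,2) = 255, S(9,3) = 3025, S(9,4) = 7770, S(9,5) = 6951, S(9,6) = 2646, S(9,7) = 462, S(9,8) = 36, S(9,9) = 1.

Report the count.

115975

[10] T[10,1]:1*1+0=1 · T[10,2]:2*255+1=511 · T[10,3]:3*3025+255=9330 · T[10,4]:4*7770+3025=34105 · T[10,5]:5*6951+7770=42525 · T[10,6]:6*2646+6951=22827 · T[10,7]:7*462+2646=5880 · T[10,8]:8*36+462=750 · T[10,9]:9*1+36=45 · T[10,10]:10*0+1=1
B_10 = ΣS(10,k) = 1+511+9330+34105+42525+22827+5880+750+45+1 = 115975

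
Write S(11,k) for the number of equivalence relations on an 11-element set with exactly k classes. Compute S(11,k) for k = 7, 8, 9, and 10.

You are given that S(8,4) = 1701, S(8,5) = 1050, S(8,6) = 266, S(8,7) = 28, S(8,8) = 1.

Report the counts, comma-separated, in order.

i=9: T(9,5)=1701+5·1050=6951 | T(9,6)=1050+6·266=2646 | T(9,7)=266+7·28=462 | T(9,8)=28+8·1=36 | T(9,9)=1+9·0=1
i=10: T(10,6)=6951+6·2646=22827 | T(10,7)=2646+7·462=5880 | T(10,8)=462+8·36=750 | T(10,9)=36+9·1=45 | T(10,10)=1+10·0=1
i=11: T(11,7)=22827+7·5880=63987 | T(11,8)=5880+8·750=11880 | T(11,9)=750+9·45=1155 | T(11,10)=45+10·1=55
Read S(11,7) = 63987, S(11,8) = 11880, S(11,9) = 1155, S(11,10) = 55.

63987, 11880, 1155, 55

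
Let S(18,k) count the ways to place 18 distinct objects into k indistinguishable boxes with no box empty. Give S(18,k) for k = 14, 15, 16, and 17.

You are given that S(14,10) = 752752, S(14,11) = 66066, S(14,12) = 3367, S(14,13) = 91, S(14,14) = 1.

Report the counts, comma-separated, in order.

8408778, 367200, 9996, 153

[15] T[15,11]:11*66066+752752=1479478 · T[15,12]:12*3367+66066=106470 · T[15,13]:13*91+3367=4550 · T[15,14]:14*1+91=105 · T[15,15]:15*0+1=1
[16] T[16,12]:12*106470+1479478=2757118 · T[16,13]:13*4550+106470=165620 · T[16,14]:14*105+4550=6020 · T[16,15]:15*1+105=120 · T[16,16]:16*0+1=1
[17] T[17,13]:13*165620+2757118=4910178 · T[17,14]:14*6020+165620=249900 · T[17,15]:15*120+6020=7820 · T[17,16]:16*1+120=136 · T[17,17]:17*0+1=1
[18] T[18,14]:14*249900+4910178=8408778 · T[18,15]:15*7820+249900=367200 · T[18,16]:16*136+7820=9996 · T[18,17]:17*1+136=153
Read S(18,14) = 8408778, S(18,15) = 367200, S(18,16) = 9996, S(18,17) = 153.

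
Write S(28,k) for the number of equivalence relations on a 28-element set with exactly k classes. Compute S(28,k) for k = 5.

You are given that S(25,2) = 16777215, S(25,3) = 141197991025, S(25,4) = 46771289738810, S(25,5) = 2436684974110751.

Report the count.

@26  (26,3):141197991025·3+16777215→423610750290, (26,4):46771289738810·4+141197991025→187226356946265, (26,5):2436684974110751·5+46771289738810→12230196160292565
@27  (27,4):187226356946265·4+423610750290→749329038535350, (27,5):12230196160292565·5+187226356946265→61338207158409090
@28  (28,5):61338207158409090·5+749329038535350→307440364830580800
Read S(28,5) = 307440364830580800.

307440364830580800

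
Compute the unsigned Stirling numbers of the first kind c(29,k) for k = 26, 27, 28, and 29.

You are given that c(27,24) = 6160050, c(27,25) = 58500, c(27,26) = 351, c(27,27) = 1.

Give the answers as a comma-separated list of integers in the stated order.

9642906, 78561, 406, 1

i=28: T(28,25)=6160050+27·58500=7739550 | T(28,26)=58500+27·351=67977 | T(28,27)=351+27·1=378 | T(28,28)=1+27·0=1
i=29: T(29,26)=7739550+28·67977=9642906 | T(29,27)=67977+28·378=78561 | T(29,28)=378+28·1=406 | T(29,29)=1+28·0=1
Read c(29,26) = 9642906, c(29,27) = 78561, c(29,28) = 406, c(29,29) = 1.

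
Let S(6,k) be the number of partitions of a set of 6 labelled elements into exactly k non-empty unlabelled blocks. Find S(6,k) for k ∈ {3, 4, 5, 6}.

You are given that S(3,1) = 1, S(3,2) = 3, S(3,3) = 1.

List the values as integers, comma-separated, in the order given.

90, 65, 15, 1

row 4: T[4][1]=1·1+0=1  T[4][2]=2·3+1=7  T[4][3]=3·1+3=6  T[4][4]=4·0+1=1
row 5: T[5][2]=2·7+1=15  T[5][3]=3·6+7=25  T[5][4]=4·1+6=10  T[5][5]=5·0+1=1
row 6: T[6][3]=3·25+15=90  T[6][4]=4·10+25=65  T[6][5]=5·1+10=15  T[6][6]=6·0+1=1
Read S(6,3) = 90, S(6,4) = 65, S(6,5) = 15, S(6,6) = 1.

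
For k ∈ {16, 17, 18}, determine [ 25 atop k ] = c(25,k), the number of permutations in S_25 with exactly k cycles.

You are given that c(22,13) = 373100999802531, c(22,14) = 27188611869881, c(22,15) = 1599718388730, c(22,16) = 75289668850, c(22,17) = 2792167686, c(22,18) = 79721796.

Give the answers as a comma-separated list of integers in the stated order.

5700586321864500, 290886679867135, 12191224980000

@23  (23,14):27188611869881·22+373100999802531→971250460939913, (23,15):1599718388730·22+27188611869881→62382416421941, (23,16):75289668850·22+1599718388730→3256091103430, (23,17):2792167686·22+75289668850→136717357942, (23,18):79721796·22+2792167686→4546047198
@24  (24,15):62382416421941·23+971250460939913→2406046038644556, (24,16):3256091103430·23+62382416421941→137272511800831, (24,17):136717357942·23+3256091103430→6400590336096, (24,18):4546047198·23+136717357942→241276443496
@25  (25,16):137272511800831·24+2406046038644556→5700586321864500, (25,17):6400590336096·24+137272511800831→290886679867135, (25,18):241276443496·24+6400590336096→12191224980000
Read c(25,16) = 5700586321864500, c(25,17) = 290886679867135, c(25,18) = 12191224980000.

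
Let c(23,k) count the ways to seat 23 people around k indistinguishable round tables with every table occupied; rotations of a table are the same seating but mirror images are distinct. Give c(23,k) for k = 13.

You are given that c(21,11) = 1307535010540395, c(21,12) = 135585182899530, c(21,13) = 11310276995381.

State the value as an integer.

[22] T[22,12]:21*135585182899530+1307535010540395=4154823851430525 · T[22,13]:21*11310276995381+135585182899530=373100999802531
[23] T[23,13]:22*373100999802531+4154823851430525=12363045847086207
Read c(23,13) = 12363045847086207.

12363045847086207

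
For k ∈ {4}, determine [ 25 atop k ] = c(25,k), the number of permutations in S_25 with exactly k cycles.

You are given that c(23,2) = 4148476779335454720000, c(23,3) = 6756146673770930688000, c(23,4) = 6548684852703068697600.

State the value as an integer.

3936561409138663118131200

[24] T[24,3]:23*6756146673770930688000+4148476779335454720000=159539850276066860544000 · T[24,4]:23*6548684852703068697600+6756146673770930688000=157375898285941510732800
[25] T[25,4]:24*157375898285941510732800+159539850276066860544000=3936561409138663118131200
Read c(25,4) = 3936561409138663118131200.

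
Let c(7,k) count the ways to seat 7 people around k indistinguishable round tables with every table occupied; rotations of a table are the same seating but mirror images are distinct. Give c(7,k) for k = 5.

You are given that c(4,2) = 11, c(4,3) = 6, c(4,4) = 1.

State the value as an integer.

175

r5: T_5,3=4×6+11=35; T_5,4=4×1+6=10; T_5,5=4×0+1=1
r6: T_6,4=5×10+35=85; T_6,5=5×1+10=15
r7: T_7,5=6×15+85=175
Read c(7,5) = 175.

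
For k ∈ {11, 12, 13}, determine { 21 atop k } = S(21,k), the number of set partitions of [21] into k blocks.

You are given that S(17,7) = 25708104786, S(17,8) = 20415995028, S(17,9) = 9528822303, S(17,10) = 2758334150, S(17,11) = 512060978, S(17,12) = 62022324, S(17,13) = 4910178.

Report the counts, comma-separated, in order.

row 18: T[18][8]=8·20415995028+25708104786=189036065010  T[18][9]=9·9528822303+20415995028=106175395755  T[18][10]=10·2758334150+9528822303=37112163803  T[18][11]=11·512060978+2758334150=8391004908  T[18][12]=12·62022324+512060978=1256328866  T[18][13]=13·4910178+62022324=125854638
row 19: T[19][9]=9·106175395755+189036065010=1144614626805  T[19][10]=10·37112163803+106175395755=477297033785  T[19][11]=11·8391004908+37112163803=129413217791  T[19][12]=12·1256328866+8391004908=23466951300  T[19][13]=13·125854638+1256328866=2892439160
row 20: T[20][10]=10·477297033785+1144614626805=5917584964655  T[20][11]=11·129413217791+477297033785=1900842429486  T[20][12]=12·23466951300+129413217791=411016633391  T[20][13]=13·2892439160+23466951300=61068660380
row 21: T[21][11]=11·1900842429486+5917584964655=26826851689001  T[21][12]=12·411016633391+1900842429486=6833042030178  T[21][13]=13·61068660380+411016633391=1204909218331
Read S(21,11) = 26826851689001, S(21,12) = 6833042030178, S(21,13) = 1204909218331.

26826851689001, 6833042030178, 1204909218331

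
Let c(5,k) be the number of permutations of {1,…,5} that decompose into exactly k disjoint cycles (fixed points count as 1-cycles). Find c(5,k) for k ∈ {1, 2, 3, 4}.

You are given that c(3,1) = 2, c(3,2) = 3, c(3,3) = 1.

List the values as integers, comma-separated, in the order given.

[4] T[4,1]:3*2+0=6 · T[4,2]:3*3+2=11 · T[4,3]:3*1+3=6 · T[4,4]:3*0+1=1
[5] T[5,1]:4*6+0=24 · T[5,2]:4*11+6=50 · T[5,3]:4*6+11=35 · T[5,4]:4*1+6=10
Read c(5,1) = 24, c(5,2) = 50, c(5,3) = 35, c(5,4) = 10.

24, 50, 35, 10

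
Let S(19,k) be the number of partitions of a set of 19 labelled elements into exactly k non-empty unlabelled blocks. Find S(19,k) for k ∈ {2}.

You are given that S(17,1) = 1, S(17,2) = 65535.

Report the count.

262143

@18  (18,1):1·1+0→1, (18,2):65535·2+1→131071
@19  (19,2):131071·2+1→262143
Read S(19,2) = 262143.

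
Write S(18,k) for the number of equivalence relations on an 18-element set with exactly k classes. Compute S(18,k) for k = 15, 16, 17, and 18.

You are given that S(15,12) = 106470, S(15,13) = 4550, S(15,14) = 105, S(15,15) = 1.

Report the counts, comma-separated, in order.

@16  (16,13):4550·13+106470→165620, (16,14):105·14+4550→6020, (16,15):1·15+105→120, (16,16):0·16+1→1
@17  (17,14):6020·14+165620→249900, (17,15):120·15+6020→7820, (17,16):1·16+120→136, (17,17):0·17+1→1
@18  (18,15):7820·15+249900→367200, (18,16):136·16+7820→9996, (18,17):1·17+136→153, (18,18):0·18+1→1
Read S(18,15) = 367200, S(18,16) = 9996, S(18,17) = 153, S(18,18) = 1.

367200, 9996, 153, 1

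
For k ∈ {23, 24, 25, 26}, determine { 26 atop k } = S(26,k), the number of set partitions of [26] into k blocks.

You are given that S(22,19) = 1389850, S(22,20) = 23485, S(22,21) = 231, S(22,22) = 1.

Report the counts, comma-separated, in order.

i=23: T(23,20)=1389850+20·23485=1859550 | T(23,21)=23485+21·231=28336 | T(23,22)=231+22·1=253 | T(23,23)=1+23·0=1
i=24: T(24,21)=1859550+21·28336=2454606 | T(24,22)=28336+22·253=33902 | T(24,23)=253+23·1=276 | T(24,24)=1+24·0=1
i=25: T(25,22)=2454606+22·33902=3200450 | T(25,23)=33902+23·276=40250 | T(25,24)=276+24·1=300 | T(25,25)=1+25·0=1
i=26: T(26,23)=3200450+23·40250=4126200 | T(26,24)=40250+24·300=47450 | T(26,25)=300+25·1=325 | T(26,26)=1+26·0=1
Read S(26,23) = 4126200, S(26,24) = 47450, S(26,25) = 325, S(26,26) = 1.

4126200, 47450, 325, 1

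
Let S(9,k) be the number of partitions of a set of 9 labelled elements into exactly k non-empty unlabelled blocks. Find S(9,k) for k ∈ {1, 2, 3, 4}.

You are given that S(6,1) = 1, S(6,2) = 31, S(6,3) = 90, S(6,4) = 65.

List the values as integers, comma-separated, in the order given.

@7  (7,1):1·1+0→1, (7,2):31·2+1→63, (7,3):90·3+31→301, (7,4):65·4+90→350
@8  (8,1):1·1+0→1, (8,2):63·2+1→127, (8,3):301·3+63→966, (8,4):350·4+301→1701
@9  (9,1):1·1+0→1, (9,2):127·2+1→255, (9,3):966·3+127→3025, (9,4):1701·4+966→7770
Read S(9,1) = 1, S(9,2) = 255, S(9,3) = 3025, S(9,4) = 7770.

1, 255, 3025, 7770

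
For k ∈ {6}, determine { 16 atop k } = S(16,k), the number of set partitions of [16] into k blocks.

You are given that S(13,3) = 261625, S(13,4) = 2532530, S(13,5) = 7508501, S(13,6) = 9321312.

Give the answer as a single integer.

@14  (14,4):2532530·4+261625→10391745, (14,5):7508501·5+2532530→40075035, (14,6):9321312·6+7508501→63436373
@15  (15,5):40075035·5+10391745→210766920, (15,6):63436373·6+40075035→420693273
@16  (16,6):420693273·6+210766920→2734926558
Read S(16,6) = 2734926558.

2734926558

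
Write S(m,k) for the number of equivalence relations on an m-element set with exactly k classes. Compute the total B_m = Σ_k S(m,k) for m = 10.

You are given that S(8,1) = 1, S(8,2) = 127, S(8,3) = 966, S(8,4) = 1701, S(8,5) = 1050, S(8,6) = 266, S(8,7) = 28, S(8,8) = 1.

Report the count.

115975

r9: T_9,1=1×1+0=1; T_9,2=2×127+1=255; T_9,3=3×966+127=3025; T_9,4=4×1701+966=7770; T_9,5=5×1050+1701=6951; T_9,6=6×266+1050=2646; T_9,7=7×28+266=462; T_9,8=8×1+28=36; T_9,9=9×0+1=1
r10: T_10,1=1×1+0=1; T_10,2=2×255+1=511; T_10,3=3×3025+255=9330; T_10,4=4×7770+3025=34105; T_10,5=5×6951+7770=42525; T_10,6=6×2646+6951=22827; T_10,7=7×462+2646=5880; T_10,8=8×36+462=750; T_10,9=9×1+36=45; T_10,10=10×0+1=1
B_10 = ΣS(10,k) = 1+511+9330+34105+42525+22827+5880+750+45+1 = 115975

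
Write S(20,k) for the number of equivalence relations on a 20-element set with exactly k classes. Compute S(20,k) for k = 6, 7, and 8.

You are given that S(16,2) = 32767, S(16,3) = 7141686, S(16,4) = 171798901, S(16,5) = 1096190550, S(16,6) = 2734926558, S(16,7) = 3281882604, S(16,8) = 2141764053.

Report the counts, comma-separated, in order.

i=17: T(17,3)=32767+3·7141686=21457825 | T(17,4)=7141686+4·171798901=694337290 | T(17,5)=171798901+5·1096190550=5652751651 | T(17,6)=1096190550+6·2734926558=17505749898 | T(17,7)=2734926558+7·3281882604=25708104786 | T(17,8)=3281882604+8·2141764053=20415995028
i=18: T(18,4)=21457825+4·694337290=2798806985 | T(18,5)=694337290+5·5652751651=28958095545 | T(18,6)=5652751651+6·17505749898=110687251039 | T(18,7)=17505749898+7·25708104786=197462483400 | T(18,8)=25708104786+8·20415995028=189036065010
i=19: T(19,5)=2798806985+5·28958095545=147589284710 | T(19,6)=28958095545+6·110687251039=693081601779 | T(19,7)=110687251039+7·197462483400=1492924634839 | T(19,8)=197462483400+8·189036065010=1709751003480
i=20: T(20,6)=147589284710+6·693081601779=4306078895384 | T(20,7)=693081601779+7·1492924634839=11143554045652 | T(20,8)=1492924634839+8·1709751003480=15170932662679
Read S(20,6) = 4306078895384, S(20,7) = 11143554045652, S(20,8) = 15170932662679.

4306078895384, 11143554045652, 15170932662679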